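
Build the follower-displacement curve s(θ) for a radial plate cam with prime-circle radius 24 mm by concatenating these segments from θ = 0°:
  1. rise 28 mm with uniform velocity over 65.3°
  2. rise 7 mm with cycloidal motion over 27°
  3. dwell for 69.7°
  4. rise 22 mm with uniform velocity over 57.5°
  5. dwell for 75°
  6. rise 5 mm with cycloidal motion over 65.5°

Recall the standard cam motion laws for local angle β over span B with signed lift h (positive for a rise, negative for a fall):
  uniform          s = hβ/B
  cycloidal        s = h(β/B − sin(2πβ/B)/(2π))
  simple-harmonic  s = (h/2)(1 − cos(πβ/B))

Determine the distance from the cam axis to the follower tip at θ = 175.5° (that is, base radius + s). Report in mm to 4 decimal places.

seg 1 [0°–65.3°] uniform, h=28: full span → s += 28 → s = 28.0000
seg 2 [65.3°–92.3°] cycloidal, h=7: full span → s += 7 → s = 35.0000
seg 3 [92.3°–162°] dwell: s stays 35.0000
seg 4 [162°–219.5°] uniform, h=22: θ=175.5° here. β=13.5, B=57.5. 22·13.5/57.5 = 5.1652 → s = 40.1652
radial distance = base radius + s = 24 + 40.1652 = 64.1652

64.1652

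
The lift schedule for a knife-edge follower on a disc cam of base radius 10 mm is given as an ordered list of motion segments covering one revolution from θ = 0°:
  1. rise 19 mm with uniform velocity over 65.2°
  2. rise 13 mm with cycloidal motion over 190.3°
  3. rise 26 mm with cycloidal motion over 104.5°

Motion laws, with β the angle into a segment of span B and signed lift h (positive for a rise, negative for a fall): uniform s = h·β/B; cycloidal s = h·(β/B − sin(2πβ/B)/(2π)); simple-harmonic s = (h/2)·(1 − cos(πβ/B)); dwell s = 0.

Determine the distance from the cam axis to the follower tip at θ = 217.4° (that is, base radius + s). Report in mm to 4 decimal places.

seg 1 [0°–65.2°] uniform, h=19: full span → s += 19 → s = 19.0000
seg 2 [65.2°–255.5°] cycloidal, h=13: θ=217.4° here. β=152.2, B=190.3. 13·(0.7998 − sin(2π·0.7998)/(2π)) = 12.3659 → s = 31.3659
radial distance = base radius + s = 10 + 31.3659 = 41.3659

41.3659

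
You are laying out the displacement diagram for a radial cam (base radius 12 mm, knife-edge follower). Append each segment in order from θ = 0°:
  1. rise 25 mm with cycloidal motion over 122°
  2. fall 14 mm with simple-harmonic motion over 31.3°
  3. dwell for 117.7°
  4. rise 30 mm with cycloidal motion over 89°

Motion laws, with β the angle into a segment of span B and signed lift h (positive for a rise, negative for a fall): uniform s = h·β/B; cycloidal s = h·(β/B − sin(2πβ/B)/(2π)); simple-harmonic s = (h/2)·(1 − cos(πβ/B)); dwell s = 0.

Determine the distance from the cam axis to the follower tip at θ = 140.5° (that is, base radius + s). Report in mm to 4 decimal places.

seg 1 [0°–122°] cycloidal, h=25: full span → s += 25 → s = 25.0000
seg 2 [122°–153.3°] simple-harmonic, h=-14: θ=140.5° here. β=18.5, B=31.3. -14/2·(1 − cos(π·0.5911)) = -8.9752 → s = 16.0248
radial distance = base radius + s = 12 + 16.0248 = 28.0248

28.0248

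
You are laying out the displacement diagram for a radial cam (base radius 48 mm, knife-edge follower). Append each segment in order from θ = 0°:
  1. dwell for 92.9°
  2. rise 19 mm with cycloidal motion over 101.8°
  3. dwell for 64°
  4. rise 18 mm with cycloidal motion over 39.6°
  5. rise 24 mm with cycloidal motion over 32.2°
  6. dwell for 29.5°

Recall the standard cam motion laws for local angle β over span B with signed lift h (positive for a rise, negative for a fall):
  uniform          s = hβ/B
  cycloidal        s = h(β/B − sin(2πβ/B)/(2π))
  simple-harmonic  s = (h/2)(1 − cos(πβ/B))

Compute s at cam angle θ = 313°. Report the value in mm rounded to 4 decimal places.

seg 1 [0°–92.9°] dwell: s stays 0.0000
seg 2 [92.9°–194.7°] cycloidal, h=19: full span → s += 19 → s = 19.0000
seg 3 [194.7°–258.7°] dwell: s stays 19.0000
seg 4 [258.7°–298.3°] cycloidal, h=18: full span → s += 18 → s = 37.0000
seg 5 [298.3°–330.5°] cycloidal, h=24: θ=313° here. β=14.7, B=32.2. 24·(0.4565 − sin(2π·0.4565)/(2π)) = 9.9260 → s = 46.9260

46.9260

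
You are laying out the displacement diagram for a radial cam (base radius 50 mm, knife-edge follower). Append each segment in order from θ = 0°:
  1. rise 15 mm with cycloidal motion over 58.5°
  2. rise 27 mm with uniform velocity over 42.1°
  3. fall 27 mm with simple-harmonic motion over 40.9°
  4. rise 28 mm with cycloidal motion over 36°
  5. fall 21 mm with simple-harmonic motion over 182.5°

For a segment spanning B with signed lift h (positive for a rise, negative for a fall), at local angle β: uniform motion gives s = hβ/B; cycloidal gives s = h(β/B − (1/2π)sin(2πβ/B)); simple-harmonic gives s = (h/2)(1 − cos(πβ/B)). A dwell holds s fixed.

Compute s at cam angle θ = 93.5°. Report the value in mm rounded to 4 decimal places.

seg 1 [0°–58.5°] cycloidal, h=15: full span → s += 15 → s = 15.0000
seg 2 [58.5°–100.6°] uniform, h=27: θ=93.5° here. β=35, B=42.1. 27·35/42.1 = 22.4466 → s = 37.4466

37.4466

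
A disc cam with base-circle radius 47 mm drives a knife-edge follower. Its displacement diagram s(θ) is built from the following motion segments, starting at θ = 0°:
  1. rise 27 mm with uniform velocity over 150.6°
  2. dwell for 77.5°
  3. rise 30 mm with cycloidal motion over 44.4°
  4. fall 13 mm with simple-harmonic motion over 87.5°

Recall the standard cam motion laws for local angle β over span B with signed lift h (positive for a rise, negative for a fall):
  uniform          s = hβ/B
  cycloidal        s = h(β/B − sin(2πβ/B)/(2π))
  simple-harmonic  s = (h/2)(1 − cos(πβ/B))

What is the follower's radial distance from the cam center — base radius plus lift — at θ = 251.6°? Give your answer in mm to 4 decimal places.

seg 1 [0°–150.6°] uniform, h=27: full span → s += 27 → s = 27.0000
seg 2 [150.6°–228.1°] dwell: s stays 27.0000
seg 3 [228.1°–272.5°] cycloidal, h=30: θ=251.6° here. β=23.5, B=44.4. 30·(0.5293 − sin(2π·0.5293)/(2π)) = 16.7518 → s = 43.7518
radial distance = base radius + s = 47 + 43.7518 = 90.7518

90.7518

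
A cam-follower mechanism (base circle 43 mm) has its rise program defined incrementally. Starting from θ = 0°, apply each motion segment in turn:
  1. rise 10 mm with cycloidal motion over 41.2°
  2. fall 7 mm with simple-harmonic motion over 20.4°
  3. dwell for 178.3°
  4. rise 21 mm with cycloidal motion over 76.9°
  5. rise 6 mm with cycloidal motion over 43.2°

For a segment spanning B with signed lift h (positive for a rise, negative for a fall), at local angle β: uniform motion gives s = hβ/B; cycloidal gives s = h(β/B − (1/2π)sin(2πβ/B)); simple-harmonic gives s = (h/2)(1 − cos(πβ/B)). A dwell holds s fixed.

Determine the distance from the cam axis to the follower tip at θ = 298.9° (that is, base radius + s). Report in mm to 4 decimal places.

seg 1 [0°–41.2°] cycloidal, h=10: full span → s += 10 → s = 10.0000
seg 2 [41.2°–61.6°] simple-harmonic, h=-7: full span → s += -7 → s = 3.0000
seg 3 [61.6°–239.9°] dwell: s stays 3.0000
seg 4 [239.9°–316.8°] cycloidal, h=21: θ=298.9° here. β=59, B=76.9. 21·(0.7672 − sin(2π·0.7672)/(2π)) = 19.4345 → s = 22.4345
radial distance = base radius + s = 43 + 22.4345 = 65.4345

65.4345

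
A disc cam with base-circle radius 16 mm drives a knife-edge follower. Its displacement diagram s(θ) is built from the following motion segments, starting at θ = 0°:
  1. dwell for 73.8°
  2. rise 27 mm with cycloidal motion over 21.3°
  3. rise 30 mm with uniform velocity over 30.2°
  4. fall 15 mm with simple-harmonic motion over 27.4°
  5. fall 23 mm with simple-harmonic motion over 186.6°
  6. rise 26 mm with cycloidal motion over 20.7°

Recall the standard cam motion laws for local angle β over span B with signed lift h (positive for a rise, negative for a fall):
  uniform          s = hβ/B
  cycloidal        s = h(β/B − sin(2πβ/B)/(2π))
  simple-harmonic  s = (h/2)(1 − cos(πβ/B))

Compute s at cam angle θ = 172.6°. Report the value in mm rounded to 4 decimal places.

seg 1 [0°–73.8°] dwell: s stays 0.0000
seg 2 [73.8°–95.1°] cycloidal, h=27: full span → s += 27 → s = 27.0000
seg 3 [95.1°–125.3°] uniform, h=30: full span → s += 30 → s = 57.0000
seg 4 [125.3°–152.7°] simple-harmonic, h=-15: full span → s += -15 → s = 42.0000
seg 5 [152.7°–339.3°] simple-harmonic, h=-23: θ=172.6° here. β=19.9, B=186.6. -23/2·(1 − cos(π·0.1066)) = -0.6394 → s = 41.3606

41.3606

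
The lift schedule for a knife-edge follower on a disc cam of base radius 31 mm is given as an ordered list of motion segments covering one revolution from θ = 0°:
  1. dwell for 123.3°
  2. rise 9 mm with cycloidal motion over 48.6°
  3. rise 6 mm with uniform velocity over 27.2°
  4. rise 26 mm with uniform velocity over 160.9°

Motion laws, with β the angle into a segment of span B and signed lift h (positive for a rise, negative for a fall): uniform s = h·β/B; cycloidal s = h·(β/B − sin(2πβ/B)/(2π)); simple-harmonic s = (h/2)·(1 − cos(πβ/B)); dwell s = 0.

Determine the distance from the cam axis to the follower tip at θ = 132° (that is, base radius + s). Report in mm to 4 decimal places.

seg 1 [0°–123.3°] dwell: s stays 0.0000
seg 2 [123.3°–171.9°] cycloidal, h=9: θ=132° here. β=8.7, B=48.6. 9·(0.1790 − sin(2π·0.1790)/(2π)) = 0.3189 → s = 0.3189
radial distance = base radius + s = 31 + 0.3189 = 31.3189

31.3189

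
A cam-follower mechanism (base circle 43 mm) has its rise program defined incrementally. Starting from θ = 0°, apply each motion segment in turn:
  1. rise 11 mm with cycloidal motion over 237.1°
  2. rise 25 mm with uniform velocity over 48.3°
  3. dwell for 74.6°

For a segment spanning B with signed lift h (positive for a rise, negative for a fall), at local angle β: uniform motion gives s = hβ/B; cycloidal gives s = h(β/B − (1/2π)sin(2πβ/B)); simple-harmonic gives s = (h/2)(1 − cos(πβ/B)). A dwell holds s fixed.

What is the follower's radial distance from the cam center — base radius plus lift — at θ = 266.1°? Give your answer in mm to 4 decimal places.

seg 1 [0°–237.1°] cycloidal, h=11: full span → s += 11 → s = 11.0000
seg 2 [237.1°–285.4°] uniform, h=25: θ=266.1° here. β=29, B=48.3. 25·29/48.3 = 15.0104 → s = 26.0104
radial distance = base radius + s = 43 + 26.0104 = 69.0104

69.0104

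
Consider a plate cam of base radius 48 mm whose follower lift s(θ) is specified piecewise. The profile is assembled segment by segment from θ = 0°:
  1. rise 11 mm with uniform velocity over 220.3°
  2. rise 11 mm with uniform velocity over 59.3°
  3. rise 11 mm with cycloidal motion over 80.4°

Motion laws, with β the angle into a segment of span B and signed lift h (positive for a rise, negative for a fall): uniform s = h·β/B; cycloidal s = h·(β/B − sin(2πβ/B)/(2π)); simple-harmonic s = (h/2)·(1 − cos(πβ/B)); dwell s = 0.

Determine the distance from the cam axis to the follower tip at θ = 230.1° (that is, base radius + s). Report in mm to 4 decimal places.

seg 1 [0°–220.3°] uniform, h=11: full span → s += 11 → s = 11.0000
seg 2 [220.3°–279.6°] uniform, h=11: θ=230.1° here. β=9.8, B=59.3. 11·9.8/59.3 = 1.8179 → s = 12.8179
radial distance = base radius + s = 48 + 12.8179 = 60.8179

60.8179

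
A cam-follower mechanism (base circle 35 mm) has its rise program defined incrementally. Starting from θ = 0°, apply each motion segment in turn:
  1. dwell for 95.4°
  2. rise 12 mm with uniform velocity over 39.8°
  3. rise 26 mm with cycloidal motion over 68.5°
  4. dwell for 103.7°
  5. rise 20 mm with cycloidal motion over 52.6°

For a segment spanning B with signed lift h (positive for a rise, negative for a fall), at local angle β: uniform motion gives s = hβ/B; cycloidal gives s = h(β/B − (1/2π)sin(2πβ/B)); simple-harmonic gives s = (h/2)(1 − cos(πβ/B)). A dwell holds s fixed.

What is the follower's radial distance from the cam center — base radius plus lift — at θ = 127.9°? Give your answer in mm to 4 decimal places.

seg 1 [0°–95.4°] dwell: s stays 0.0000
seg 2 [95.4°–135.2°] uniform, h=12: θ=127.9° here. β=32.5, B=39.8. 12·32.5/39.8 = 9.7990 → s = 9.7990
radial distance = base radius + s = 35 + 9.7990 = 44.7990

44.7990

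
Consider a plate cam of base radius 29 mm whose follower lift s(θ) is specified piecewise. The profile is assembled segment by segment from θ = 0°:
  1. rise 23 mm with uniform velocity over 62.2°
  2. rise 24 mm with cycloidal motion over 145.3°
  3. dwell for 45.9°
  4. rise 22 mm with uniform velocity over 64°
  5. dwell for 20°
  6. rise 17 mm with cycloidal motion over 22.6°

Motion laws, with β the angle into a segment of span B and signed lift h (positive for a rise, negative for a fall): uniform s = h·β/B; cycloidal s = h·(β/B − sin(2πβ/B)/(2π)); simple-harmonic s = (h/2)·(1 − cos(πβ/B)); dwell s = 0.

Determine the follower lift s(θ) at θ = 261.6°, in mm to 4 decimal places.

seg 1 [0°–62.2°] uniform, h=23: full span → s += 23 → s = 23.0000
seg 2 [62.2°–207.5°] cycloidal, h=24: full span → s += 24 → s = 47.0000
seg 3 [207.5°–253.4°] dwell: s stays 47.0000
seg 4 [253.4°–317.4°] uniform, h=22: θ=261.6° here. β=8.2, B=64. 22·8.2/64 = 2.8188 → s = 49.8188

49.8188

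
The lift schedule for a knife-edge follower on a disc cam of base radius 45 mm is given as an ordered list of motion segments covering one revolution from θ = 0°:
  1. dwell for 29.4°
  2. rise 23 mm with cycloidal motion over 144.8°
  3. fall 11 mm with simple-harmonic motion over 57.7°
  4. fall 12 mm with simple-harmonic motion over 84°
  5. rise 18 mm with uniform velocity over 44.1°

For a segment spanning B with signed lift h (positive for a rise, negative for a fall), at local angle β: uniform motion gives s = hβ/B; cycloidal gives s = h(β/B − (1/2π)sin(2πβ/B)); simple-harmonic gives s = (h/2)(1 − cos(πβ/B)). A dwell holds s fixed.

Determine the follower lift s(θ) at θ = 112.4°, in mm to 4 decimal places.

seg 1 [0°–29.4°] dwell: s stays 0.0000
seg 2 [29.4°–174.2°] cycloidal, h=23: θ=112.4° here. β=83, B=144.8. 23·(0.5732 − sin(2π·0.5732)/(2π)) = 14.8087 → s = 14.8087

14.8087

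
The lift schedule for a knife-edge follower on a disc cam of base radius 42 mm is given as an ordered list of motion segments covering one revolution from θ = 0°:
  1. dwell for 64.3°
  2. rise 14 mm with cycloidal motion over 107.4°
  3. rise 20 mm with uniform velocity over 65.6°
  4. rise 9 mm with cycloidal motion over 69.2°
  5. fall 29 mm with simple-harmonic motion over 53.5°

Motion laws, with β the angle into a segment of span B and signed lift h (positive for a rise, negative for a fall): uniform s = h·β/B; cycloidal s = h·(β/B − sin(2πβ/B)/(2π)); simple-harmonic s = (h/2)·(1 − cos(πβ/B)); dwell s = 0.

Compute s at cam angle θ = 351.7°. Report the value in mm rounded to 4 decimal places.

seg 1 [0°–64.3°] dwell: s stays 0.0000
seg 2 [64.3°–171.7°] cycloidal, h=14: full span → s += 14 → s = 14.0000
seg 3 [171.7°–237.3°] uniform, h=20: full span → s += 20 → s = 34.0000
seg 4 [237.3°–306.5°] cycloidal, h=9: full span → s += 9 → s = 43.0000
seg 5 [306.5°–360°] simple-harmonic, h=-29: θ=351.7° here. β=45.2, B=53.5. -29/2·(1 − cos(π·0.8449)) = -27.3116 → s = 15.6884

15.6884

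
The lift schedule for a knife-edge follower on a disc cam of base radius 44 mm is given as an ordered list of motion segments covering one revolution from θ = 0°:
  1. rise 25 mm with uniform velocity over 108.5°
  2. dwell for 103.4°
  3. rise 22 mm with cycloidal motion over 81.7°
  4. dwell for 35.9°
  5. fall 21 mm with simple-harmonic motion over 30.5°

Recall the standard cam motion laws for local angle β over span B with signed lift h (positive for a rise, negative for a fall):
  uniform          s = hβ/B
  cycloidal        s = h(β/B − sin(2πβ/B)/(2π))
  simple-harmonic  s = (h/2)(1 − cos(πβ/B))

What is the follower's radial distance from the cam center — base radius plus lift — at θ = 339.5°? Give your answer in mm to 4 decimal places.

seg 1 [0°–108.5°] uniform, h=25: full span → s += 25 → s = 25.0000
seg 2 [108.5°–211.9°] dwell: s stays 25.0000
seg 3 [211.9°–293.6°] cycloidal, h=22: full span → s += 22 → s = 47.0000
seg 4 [293.6°–329.5°] dwell: s stays 47.0000
seg 5 [329.5°–360°] simple-harmonic, h=-21: θ=339.5° here. β=10, B=30.5. -21/2·(1 − cos(π·0.3279)) = -5.0947 → s = 41.9053
radial distance = base radius + s = 44 + 41.9053 = 85.9053

85.9053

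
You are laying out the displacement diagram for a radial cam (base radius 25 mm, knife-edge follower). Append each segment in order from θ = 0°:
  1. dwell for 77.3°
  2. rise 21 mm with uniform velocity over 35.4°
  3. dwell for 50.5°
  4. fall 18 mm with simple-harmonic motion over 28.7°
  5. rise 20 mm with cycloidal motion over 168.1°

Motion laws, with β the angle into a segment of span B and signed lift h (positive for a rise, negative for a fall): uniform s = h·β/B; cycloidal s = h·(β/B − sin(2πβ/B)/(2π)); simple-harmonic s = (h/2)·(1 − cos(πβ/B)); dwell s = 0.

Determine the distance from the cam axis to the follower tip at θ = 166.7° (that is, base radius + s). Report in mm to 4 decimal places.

seg 1 [0°–77.3°] dwell: s stays 0.0000
seg 2 [77.3°–112.7°] uniform, h=21: full span → s += 21 → s = 21.0000
seg 3 [112.7°–163.2°] dwell: s stays 21.0000
seg 4 [163.2°–191.9°] simple-harmonic, h=-18: θ=166.7° here. β=3.5, B=28.7. -18/2·(1 − cos(π·0.1220)) = -0.6525 → s = 20.3475
radial distance = base radius + s = 25 + 20.3475 = 45.3475

45.3475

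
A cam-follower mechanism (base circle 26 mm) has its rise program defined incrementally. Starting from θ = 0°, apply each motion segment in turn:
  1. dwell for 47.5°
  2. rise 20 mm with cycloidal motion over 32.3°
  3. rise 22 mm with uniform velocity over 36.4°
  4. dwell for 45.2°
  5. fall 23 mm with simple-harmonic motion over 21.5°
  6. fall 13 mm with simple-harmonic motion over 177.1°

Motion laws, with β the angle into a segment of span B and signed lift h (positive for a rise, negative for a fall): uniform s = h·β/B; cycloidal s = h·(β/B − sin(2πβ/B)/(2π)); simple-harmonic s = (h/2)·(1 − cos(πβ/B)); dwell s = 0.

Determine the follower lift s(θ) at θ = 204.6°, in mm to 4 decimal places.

seg 1 [0°–47.5°] dwell: s stays 0.0000
seg 2 [47.5°–79.8°] cycloidal, h=20: full span → s += 20 → s = 20.0000
seg 3 [79.8°–116.2°] uniform, h=22: full span → s += 22 → s = 42.0000
seg 4 [116.2°–161.4°] dwell: s stays 42.0000
seg 5 [161.4°–182.9°] simple-harmonic, h=-23: full span → s += -23 → s = 19.0000
seg 6 [182.9°–360°] simple-harmonic, h=-13: θ=204.6° here. β=21.7, B=177.1. -13/2·(1 − cos(π·0.1225)) = -0.4757 → s = 18.5243

18.5243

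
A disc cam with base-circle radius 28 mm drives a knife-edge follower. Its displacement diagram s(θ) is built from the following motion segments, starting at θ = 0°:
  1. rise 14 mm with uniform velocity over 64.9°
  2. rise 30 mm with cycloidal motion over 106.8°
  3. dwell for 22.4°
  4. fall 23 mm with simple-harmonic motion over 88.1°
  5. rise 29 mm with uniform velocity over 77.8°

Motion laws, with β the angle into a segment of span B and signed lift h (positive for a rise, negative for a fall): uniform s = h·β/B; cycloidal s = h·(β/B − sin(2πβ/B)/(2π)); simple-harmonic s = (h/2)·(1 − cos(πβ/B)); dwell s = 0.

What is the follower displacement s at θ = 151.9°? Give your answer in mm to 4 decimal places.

seg 1 [0°–64.9°] uniform, h=14: full span → s += 14 → s = 14.0000
seg 2 [64.9°–171.7°] cycloidal, h=30: θ=151.9° here. β=87, B=106.8. 30·(0.8146 − sin(2π·0.8146)/(2π)) = 28.8248 → s = 42.8248

42.8248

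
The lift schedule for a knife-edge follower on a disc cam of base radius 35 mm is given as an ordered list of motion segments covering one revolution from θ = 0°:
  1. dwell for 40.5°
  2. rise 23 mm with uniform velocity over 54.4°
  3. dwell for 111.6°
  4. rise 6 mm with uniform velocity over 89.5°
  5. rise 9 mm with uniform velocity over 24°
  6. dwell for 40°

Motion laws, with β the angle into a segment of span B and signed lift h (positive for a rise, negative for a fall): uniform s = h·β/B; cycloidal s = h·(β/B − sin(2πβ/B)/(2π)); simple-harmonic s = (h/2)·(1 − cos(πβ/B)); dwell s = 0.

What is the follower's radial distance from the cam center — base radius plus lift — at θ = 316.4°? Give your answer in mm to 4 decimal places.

seg 1 [0°–40.5°] dwell: s stays 0.0000
seg 2 [40.5°–94.9°] uniform, h=23: full span → s += 23 → s = 23.0000
seg 3 [94.9°–206.5°] dwell: s stays 23.0000
seg 4 [206.5°–296°] uniform, h=6: full span → s += 6 → s = 29.0000
seg 5 [296°–320°] uniform, h=9: θ=316.4° here. β=20.4, B=24. 9·20.4/24 = 7.6500 → s = 36.6500
radial distance = base radius + s = 35 + 36.6500 = 71.6500

71.6500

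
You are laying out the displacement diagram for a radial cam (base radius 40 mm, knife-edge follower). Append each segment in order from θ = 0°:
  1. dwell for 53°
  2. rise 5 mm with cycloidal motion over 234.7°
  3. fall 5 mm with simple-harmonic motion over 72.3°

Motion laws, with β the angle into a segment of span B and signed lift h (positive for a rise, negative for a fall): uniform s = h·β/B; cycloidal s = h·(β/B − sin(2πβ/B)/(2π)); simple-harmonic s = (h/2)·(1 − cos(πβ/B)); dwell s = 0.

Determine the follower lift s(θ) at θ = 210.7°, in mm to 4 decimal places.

seg 1 [0°–53°] dwell: s stays 0.0000
seg 2 [53°–287.7°] cycloidal, h=5: θ=210.7° here. β=157.7, B=234.7. 5·(0.6719 − sin(2π·0.6719)/(2π)) = 4.0615 → s = 4.0615

4.0615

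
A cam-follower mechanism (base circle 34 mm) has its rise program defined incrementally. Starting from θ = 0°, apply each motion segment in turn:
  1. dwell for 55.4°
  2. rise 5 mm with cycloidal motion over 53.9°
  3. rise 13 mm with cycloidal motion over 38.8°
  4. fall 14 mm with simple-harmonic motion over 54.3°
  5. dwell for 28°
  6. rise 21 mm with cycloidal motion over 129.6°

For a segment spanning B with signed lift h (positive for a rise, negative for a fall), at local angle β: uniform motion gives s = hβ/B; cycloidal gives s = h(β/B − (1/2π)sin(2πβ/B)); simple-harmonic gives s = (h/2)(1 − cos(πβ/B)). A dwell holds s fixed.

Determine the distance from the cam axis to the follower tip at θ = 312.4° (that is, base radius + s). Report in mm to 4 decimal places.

seg 1 [0°–55.4°] dwell: s stays 0.0000
seg 2 [55.4°–109.3°] cycloidal, h=5: full span → s += 5 → s = 5.0000
seg 3 [109.3°–148.1°] cycloidal, h=13: full span → s += 13 → s = 18.0000
seg 4 [148.1°–202.4°] simple-harmonic, h=-14: full span → s += -14 → s = 4.0000
seg 5 [202.4°–230.4°] dwell: s stays 4.0000
seg 6 [230.4°–360°] cycloidal, h=21: θ=312.4° here. β=82, B=129.6. 21·(0.6327 − sin(2π·0.6327)/(2π)) = 15.7621 → s = 19.7621
radial distance = base radius + s = 34 + 19.7621 = 53.7621

53.7621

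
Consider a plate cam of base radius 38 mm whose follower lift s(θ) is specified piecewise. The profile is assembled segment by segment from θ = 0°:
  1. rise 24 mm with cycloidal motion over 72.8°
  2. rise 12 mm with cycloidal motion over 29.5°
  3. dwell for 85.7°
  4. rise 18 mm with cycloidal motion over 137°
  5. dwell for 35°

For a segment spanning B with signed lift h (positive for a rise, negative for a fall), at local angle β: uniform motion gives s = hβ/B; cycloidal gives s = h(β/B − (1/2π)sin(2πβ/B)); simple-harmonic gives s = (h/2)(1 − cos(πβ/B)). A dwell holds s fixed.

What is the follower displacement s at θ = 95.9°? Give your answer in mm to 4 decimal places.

seg 1 [0°–72.8°] cycloidal, h=24: full span → s += 24 → s = 24.0000
seg 2 [72.8°–102.3°] cycloidal, h=12: θ=95.9° here. β=23.1, B=29.5. 12·(0.7831 − sin(2π·0.7831)/(2π)) = 11.2654 → s = 35.2654

35.2654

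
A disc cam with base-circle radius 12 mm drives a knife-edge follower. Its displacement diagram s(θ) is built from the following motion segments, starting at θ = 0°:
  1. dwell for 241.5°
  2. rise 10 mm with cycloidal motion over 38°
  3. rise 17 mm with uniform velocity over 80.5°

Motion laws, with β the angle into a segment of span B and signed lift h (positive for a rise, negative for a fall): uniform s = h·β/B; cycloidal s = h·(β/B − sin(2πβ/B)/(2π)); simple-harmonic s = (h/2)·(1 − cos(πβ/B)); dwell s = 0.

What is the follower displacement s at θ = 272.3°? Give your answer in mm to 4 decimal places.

seg 1 [0°–241.5°] dwell: s stays 0.0000
seg 2 [241.5°–279.5°] cycloidal, h=10: θ=272.3° here. β=30.8, B=38. 10·(0.8105 − sin(2π·0.8105)/(2π)) = 9.5831 → s = 9.5831

9.5831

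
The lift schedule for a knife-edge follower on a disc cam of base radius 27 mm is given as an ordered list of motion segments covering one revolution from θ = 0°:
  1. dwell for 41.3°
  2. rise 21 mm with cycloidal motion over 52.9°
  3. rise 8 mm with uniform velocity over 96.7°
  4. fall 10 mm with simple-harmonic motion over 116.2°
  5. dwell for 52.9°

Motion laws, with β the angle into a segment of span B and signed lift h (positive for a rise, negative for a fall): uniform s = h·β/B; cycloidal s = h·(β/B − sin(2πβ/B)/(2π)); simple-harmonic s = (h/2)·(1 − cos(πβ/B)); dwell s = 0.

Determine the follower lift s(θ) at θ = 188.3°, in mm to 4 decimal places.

seg 1 [0°–41.3°] dwell: s stays 0.0000
seg 2 [41.3°–94.2°] cycloidal, h=21: full span → s += 21 → s = 21.0000
seg 3 [94.2°–190.9°] uniform, h=8: θ=188.3° here. β=94.1, B=96.7. 8·94.1/96.7 = 7.7849 → s = 28.7849

28.7849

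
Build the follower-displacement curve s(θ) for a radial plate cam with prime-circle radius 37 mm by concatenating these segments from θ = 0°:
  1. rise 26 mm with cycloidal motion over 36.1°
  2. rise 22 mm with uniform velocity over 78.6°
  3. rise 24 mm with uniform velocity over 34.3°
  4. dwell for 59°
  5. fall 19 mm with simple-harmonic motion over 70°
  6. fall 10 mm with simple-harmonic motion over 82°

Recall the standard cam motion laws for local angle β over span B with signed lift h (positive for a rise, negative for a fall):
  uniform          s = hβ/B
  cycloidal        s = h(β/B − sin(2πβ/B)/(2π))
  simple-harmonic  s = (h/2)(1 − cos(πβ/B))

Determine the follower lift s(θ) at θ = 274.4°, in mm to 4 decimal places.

seg 1 [0°–36.1°] cycloidal, h=26: full span → s += 26 → s = 26.0000
seg 2 [36.1°–114.7°] uniform, h=22: full span → s += 22 → s = 48.0000
seg 3 [114.7°–149°] uniform, h=24: full span → s += 24 → s = 72.0000
seg 4 [149°–208°] dwell: s stays 72.0000
seg 5 [208°–278°] simple-harmonic, h=-19: θ=274.4° here. β=66.4, B=70. -19/2·(1 − cos(π·0.9486)) = -18.8763 → s = 53.1237

53.1237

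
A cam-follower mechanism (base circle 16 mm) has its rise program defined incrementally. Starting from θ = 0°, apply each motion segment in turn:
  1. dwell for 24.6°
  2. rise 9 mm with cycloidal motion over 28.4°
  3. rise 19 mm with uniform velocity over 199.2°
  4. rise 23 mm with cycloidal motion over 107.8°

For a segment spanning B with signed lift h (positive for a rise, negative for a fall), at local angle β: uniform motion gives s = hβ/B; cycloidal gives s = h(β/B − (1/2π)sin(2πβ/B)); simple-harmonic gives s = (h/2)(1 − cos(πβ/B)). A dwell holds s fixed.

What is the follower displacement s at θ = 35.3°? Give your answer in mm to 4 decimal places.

seg 1 [0°–24.6°] dwell: s stays 0.0000
seg 2 [24.6°–53°] cycloidal, h=9: θ=35.3° here. β=10.7, B=28.4. 9·(0.3768 − sin(2π·0.3768)/(2π)) = 2.3893 → s = 2.3893

2.3893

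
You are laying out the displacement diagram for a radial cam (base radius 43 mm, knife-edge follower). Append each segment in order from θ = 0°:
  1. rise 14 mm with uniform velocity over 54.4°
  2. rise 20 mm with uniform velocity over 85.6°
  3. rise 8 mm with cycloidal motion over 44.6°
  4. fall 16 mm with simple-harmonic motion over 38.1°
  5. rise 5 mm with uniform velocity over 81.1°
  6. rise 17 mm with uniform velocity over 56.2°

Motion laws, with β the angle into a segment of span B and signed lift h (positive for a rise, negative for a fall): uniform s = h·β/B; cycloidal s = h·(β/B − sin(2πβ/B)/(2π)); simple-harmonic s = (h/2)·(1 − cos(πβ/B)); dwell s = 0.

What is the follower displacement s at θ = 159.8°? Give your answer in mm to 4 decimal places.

seg 1 [0°–54.4°] uniform, h=14: full span → s += 14 → s = 14.0000
seg 2 [54.4°–140°] uniform, h=20: full span → s += 20 → s = 34.0000
seg 3 [140°–184.6°] cycloidal, h=8: θ=159.8° here. β=19.8, B=44.6. 8·(0.4439 − sin(2π·0.4439)/(2π)) = 3.1124 → s = 37.1124

37.1124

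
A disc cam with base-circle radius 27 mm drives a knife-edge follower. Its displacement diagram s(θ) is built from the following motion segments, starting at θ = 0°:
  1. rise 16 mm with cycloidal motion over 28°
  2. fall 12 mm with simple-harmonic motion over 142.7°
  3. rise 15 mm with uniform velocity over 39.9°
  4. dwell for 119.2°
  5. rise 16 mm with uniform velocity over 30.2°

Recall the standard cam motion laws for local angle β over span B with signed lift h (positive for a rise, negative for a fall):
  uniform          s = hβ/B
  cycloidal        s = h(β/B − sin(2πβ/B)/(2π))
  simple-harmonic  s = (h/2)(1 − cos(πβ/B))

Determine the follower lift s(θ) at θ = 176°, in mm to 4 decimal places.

seg 1 [0°–28°] cycloidal, h=16: full span → s += 16 → s = 16.0000
seg 2 [28°–170.7°] simple-harmonic, h=-12: full span → s += -12 → s = 4.0000
seg 3 [170.7°–210.6°] uniform, h=15: θ=176° here. β=5.3, B=39.9. 15·5.3/39.9 = 1.9925 → s = 5.9925

5.9925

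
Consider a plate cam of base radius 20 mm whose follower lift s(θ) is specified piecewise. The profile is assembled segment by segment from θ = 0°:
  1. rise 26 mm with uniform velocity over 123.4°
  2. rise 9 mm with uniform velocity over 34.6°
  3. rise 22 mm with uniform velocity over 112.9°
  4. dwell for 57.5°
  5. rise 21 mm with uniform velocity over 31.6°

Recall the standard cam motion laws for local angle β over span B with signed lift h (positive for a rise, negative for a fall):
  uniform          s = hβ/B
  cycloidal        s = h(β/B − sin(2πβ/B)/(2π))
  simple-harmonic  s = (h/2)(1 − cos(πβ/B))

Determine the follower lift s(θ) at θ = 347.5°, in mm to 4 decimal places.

seg 1 [0°–123.4°] uniform, h=26: full span → s += 26 → s = 26.0000
seg 2 [123.4°–158°] uniform, h=9: full span → s += 9 → s = 35.0000
seg 3 [158°–270.9°] uniform, h=22: full span → s += 22 → s = 57.0000
seg 4 [270.9°–328.4°] dwell: s stays 57.0000
seg 5 [328.4°–360°] uniform, h=21: θ=347.5° here. β=19.1, B=31.6. 21·19.1/31.6 = 12.6930 → s = 69.6930

69.6930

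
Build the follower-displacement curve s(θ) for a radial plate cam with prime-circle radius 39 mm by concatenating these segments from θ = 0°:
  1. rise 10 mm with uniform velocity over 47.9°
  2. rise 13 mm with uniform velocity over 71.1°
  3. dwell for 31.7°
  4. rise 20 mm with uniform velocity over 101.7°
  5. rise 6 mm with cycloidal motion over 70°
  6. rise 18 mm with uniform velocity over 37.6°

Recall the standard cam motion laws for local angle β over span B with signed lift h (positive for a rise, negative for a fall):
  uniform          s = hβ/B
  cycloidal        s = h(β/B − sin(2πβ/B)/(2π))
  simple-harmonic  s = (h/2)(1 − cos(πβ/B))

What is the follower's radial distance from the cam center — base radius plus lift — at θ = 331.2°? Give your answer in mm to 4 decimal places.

seg 1 [0°–47.9°] uniform, h=10: full span → s += 10 → s = 10.0000
seg 2 [47.9°–119°] uniform, h=13: full span → s += 13 → s = 23.0000
seg 3 [119°–150.7°] dwell: s stays 23.0000
seg 4 [150.7°–252.4°] uniform, h=20: full span → s += 20 → s = 43.0000
seg 5 [252.4°–322.4°] cycloidal, h=6: full span → s += 6 → s = 49.0000
seg 6 [322.4°–360°] uniform, h=18: θ=331.2° here. β=8.8, B=37.6. 18·8.8/37.6 = 4.2128 → s = 53.2128
radial distance = base radius + s = 39 + 53.2128 = 92.2128

92.2128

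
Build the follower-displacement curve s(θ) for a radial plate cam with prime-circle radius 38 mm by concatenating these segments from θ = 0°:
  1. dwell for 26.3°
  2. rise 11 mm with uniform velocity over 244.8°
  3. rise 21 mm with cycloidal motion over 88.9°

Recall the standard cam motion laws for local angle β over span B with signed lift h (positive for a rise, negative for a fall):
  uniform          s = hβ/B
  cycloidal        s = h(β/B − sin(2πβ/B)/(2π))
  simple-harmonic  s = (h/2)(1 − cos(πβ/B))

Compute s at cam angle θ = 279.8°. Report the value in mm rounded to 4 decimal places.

seg 1 [0°–26.3°] dwell: s stays 0.0000
seg 2 [26.3°–271.1°] uniform, h=11: full span → s += 11 → s = 11.0000
seg 3 [271.1°–360°] cycloidal, h=21: θ=279.8° here. β=8.7, B=88.9. 21·(0.0979 − sin(2π·0.0979)/(2π)) = 0.1271 → s = 11.1271

11.1271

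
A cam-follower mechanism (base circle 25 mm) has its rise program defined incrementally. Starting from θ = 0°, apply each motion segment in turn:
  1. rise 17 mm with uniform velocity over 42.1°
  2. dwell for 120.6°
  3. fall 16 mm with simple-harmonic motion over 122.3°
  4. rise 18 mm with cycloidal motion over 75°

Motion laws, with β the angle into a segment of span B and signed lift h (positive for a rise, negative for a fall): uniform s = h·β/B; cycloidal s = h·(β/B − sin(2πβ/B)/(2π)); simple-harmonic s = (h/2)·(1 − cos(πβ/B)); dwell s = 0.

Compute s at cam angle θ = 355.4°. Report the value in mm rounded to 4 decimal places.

seg 1 [0°–42.1°] uniform, h=17: full span → s += 17 → s = 17.0000
seg 2 [42.1°–162.7°] dwell: s stays 17.0000
seg 3 [162.7°–285°] simple-harmonic, h=-16: full span → s += -16 → s = 1.0000
seg 4 [285°–360°] cycloidal, h=18: θ=355.4° here. β=70.4, B=75. 18·(0.9387 − sin(2π·0.9387)/(2π)) = 17.9729 → s = 18.9729

18.9729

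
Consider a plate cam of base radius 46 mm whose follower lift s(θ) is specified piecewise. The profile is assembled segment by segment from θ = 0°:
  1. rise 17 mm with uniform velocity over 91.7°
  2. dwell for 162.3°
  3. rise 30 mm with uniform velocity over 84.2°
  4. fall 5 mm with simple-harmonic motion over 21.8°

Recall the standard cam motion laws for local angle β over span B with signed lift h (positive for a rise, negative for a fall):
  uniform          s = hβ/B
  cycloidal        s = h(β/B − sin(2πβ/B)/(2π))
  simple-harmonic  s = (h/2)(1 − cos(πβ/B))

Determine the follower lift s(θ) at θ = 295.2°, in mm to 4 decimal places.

seg 1 [0°–91.7°] uniform, h=17: full span → s += 17 → s = 17.0000
seg 2 [91.7°–254°] dwell: s stays 17.0000
seg 3 [254°–338.2°] uniform, h=30: θ=295.2° here. β=41.2, B=84.2. 30·41.2/84.2 = 14.6793 → s = 31.6793

31.6793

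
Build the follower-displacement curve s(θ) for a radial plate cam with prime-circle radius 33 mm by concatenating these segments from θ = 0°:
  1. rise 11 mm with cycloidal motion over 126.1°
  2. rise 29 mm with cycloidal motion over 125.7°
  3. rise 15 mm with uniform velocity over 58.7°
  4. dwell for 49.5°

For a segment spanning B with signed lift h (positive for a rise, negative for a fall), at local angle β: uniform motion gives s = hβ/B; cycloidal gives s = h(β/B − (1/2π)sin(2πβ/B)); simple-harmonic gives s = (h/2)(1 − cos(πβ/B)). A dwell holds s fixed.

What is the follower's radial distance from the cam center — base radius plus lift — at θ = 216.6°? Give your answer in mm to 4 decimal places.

seg 1 [0°–126.1°] cycloidal, h=11: full span → s += 11 → s = 11.0000
seg 2 [126.1°–251.8°] cycloidal, h=29: θ=216.6° here. β=90.5, B=125.7. 29·(0.7200 − sin(2π·0.7200)/(2π)) = 25.4126 → s = 36.4126
radial distance = base radius + s = 33 + 36.4126 = 69.4126

69.4126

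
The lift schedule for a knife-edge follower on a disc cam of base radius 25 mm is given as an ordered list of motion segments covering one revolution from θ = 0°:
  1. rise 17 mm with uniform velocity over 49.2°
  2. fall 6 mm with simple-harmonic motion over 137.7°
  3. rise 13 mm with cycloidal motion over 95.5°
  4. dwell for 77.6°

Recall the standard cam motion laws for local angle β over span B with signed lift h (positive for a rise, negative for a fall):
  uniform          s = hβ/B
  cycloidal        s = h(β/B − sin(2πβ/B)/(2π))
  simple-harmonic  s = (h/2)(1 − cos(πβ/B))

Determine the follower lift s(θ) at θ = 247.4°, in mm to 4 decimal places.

seg 1 [0°–49.2°] uniform, h=17: full span → s += 17 → s = 17.0000
seg 2 [49.2°–186.9°] simple-harmonic, h=-6: full span → s += -6 → s = 11.0000
seg 3 [186.9°–282.4°] cycloidal, h=13: θ=247.4° here. β=60.5, B=95.5. 13·(0.6335 − sin(2π·0.6335)/(2π)) = 9.7747 → s = 20.7747

20.7747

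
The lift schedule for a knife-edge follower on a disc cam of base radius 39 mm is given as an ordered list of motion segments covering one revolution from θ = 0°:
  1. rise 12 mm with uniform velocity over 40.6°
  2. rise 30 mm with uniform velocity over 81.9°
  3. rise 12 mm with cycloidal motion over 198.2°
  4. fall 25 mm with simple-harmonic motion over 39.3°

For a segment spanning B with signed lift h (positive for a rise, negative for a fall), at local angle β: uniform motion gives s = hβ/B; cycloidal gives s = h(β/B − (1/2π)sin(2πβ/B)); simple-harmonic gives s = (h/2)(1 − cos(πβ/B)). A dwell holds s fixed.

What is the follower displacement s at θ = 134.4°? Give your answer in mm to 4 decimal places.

seg 1 [0°–40.6°] uniform, h=12: full span → s += 12 → s = 12.0000
seg 2 [40.6°–122.5°] uniform, h=30: full span → s += 30 → s = 42.0000
seg 3 [122.5°–320.7°] cycloidal, h=12: θ=134.4° here. β=11.9, B=198.2. 12·(0.0600 − sin(2π·0.0600)/(2π)) = 0.0170 → s = 42.0170

42.0170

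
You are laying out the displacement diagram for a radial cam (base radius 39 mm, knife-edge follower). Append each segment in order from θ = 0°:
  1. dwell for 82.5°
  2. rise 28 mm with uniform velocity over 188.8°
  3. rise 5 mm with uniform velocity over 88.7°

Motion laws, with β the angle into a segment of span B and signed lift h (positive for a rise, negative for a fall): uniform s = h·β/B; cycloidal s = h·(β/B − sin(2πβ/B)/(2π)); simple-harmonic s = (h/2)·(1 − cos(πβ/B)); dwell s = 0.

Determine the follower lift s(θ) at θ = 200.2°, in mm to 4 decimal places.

seg 1 [0°–82.5°] dwell: s stays 0.0000
seg 2 [82.5°–271.3°] uniform, h=28: θ=200.2° here. β=117.7, B=188.8. 28·117.7/188.8 = 17.4555 → s = 17.4555

17.4555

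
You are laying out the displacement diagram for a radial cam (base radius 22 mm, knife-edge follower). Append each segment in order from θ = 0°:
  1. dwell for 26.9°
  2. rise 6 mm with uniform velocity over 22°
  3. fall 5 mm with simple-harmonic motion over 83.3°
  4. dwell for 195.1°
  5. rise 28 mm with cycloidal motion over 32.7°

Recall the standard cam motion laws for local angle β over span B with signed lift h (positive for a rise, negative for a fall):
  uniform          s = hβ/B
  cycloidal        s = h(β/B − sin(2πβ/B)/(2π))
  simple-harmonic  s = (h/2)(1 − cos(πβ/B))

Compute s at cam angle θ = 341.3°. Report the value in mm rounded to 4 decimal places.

seg 1 [0°–26.9°] dwell: s stays 0.0000
seg 2 [26.9°–48.9°] uniform, h=6: full span → s += 6 → s = 6.0000
seg 3 [48.9°–132.2°] simple-harmonic, h=-5: full span → s += -5 → s = 1.0000
seg 4 [132.2°–327.3°] dwell: s stays 1.0000
seg 5 [327.3°–360°] cycloidal, h=28: θ=341.3° here. β=14, B=32.7. 28·(0.4281 − sin(2π·0.4281)/(2π)) = 10.0432 → s = 11.0432

11.0432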